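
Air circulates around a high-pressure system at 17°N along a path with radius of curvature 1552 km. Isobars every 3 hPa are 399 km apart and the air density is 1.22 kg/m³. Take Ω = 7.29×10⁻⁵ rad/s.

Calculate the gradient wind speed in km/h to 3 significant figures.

Coriolis parameter at 17°N:
f = 2Ω sin φ = 2 × 7.29×10⁻⁵ × sin 17° = 4.26×10⁻⁵ s⁻¹
Pressure gradient: |∂P/∂n| = 300 Pa / 399000 m = 7.52×10⁻⁴ Pa/m
Geostrophic speed: V_g = |∂P/∂n|/(fρ) = 7.52×10⁻⁴/(4.26×10⁻⁵ × 1.22) = 14.5 m/s
Around a high, pressure-gradient force acts outward with centrifugal, so Coriolis balances both:
fV = (1/ρ)|∂P/∂n| + V²/R  →  V² − fR·V + fR·V_g = 0
With fR = 4.26×10⁻⁵ × 1552×10³ m = 66.2 m/s:
V = [fR − √((fR)² − 4 fR V_g)]/2 = [66.2 − √(66.2² − 4×66.2×14.5)]/2 = 21.3 m/s
Supergeostrophic (V > V_g = 14.5 m/s), as expected around a high.
Converting: 21.3 m/s × 3.6 = 76.8 km/h

76.8 km/h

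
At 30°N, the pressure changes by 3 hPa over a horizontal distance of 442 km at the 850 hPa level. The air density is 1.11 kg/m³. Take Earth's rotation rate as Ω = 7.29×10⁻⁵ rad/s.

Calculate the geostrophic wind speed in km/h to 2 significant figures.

30 km/h

Coriolis parameter at 30°N:
f = 2Ω sin φ = 2 × 7.29×10⁻⁵ × sin 30° = 7.29×10⁻⁵ s⁻¹
Pressure gradient: |∂P/∂n| = 300 Pa / 442000 m = 6.79×10⁻⁴ Pa/m
Geostrophic balance (pressure-gradient force = Coriolis force):
V_g = (1/(fρ)) |∂P/∂n| = 6.79×10⁻⁴ / (7.29×10⁻⁵ × 1.11) = 8.39 m/s
Converting: 8.39 m/s × 3.6 = 30 km/h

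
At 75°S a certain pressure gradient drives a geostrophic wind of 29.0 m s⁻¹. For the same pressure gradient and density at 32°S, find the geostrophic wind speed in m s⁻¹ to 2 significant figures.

53 m s⁻¹

With the same pressure gradient and density, V_g ∝ 1/f ∝ 1/sin φ.
V₂ = V₁ · sin φ₁ / sin φ₂ = 29.0 × sin 75° / sin 32°
V₂ = 29.0 × 0.9659/0.5299 = 53 m s⁻¹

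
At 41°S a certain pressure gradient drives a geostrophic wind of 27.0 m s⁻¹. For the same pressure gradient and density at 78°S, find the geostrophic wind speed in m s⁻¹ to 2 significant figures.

18 m s⁻¹

With the same pressure gradient and density, V_g ∝ 1/f ∝ 1/sin φ.
V₂ = V₁ · sin φ₁ / sin φ₂ = 27.0 × sin 41° / sin 78°
V₂ = 27.0 × 0.6561/0.9781 = 18 m s⁻¹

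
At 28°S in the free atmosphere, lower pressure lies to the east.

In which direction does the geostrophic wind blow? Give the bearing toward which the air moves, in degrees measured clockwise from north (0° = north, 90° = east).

000°

The pressure-gradient force points toward the east (bearing 090°).
Geostrophic balance: in the Southern Hemisphere the Coriolis force deflects motion to the left, so the geostrophic wind blows 90° to the left of the pressure-gradient force (low pressure on the right).
Rotating 090° by 90° counterclockwise gives 000° — the wind blows toward the north.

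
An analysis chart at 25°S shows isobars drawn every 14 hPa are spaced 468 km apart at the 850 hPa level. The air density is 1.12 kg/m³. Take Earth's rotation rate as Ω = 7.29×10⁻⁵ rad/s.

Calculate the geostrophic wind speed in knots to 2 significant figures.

84 knots

Coriolis parameter at 25°S:
f = 2Ω sin φ = 2 × 7.29×10⁻⁵ × sin 25° = 6.16×10⁻⁵ s⁻¹
Pressure gradient: |∂P/∂n| = 1400 Pa / 468000 m = 2.99×10⁻³ Pa/m
Geostrophic balance (pressure-gradient force = Coriolis force):
V_g = (1/(fρ)) |∂P/∂n| = 2.99×10⁻³ / (6.16×10⁻⁵ × 1.12) = 43.3 m/s
Converting: 43.3 m/s × 1.944 = 84 knots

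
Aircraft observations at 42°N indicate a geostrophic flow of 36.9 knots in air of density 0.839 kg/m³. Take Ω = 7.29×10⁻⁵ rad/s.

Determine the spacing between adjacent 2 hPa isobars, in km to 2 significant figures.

Coriolis parameter at 42°N:
f = 2Ω sin φ = 2 × 7.29×10⁻⁵ × sin 42° = 9.76×10⁻⁵ s⁻¹
Wind speed in SI: 36.9 knots = 19.0 m/s
Geostrophic balance rearranged: |∂P/∂n| = f ρ V_g
|∂P/∂n| = 9.76×10⁻⁵ × 0.839 × 19.0 = 1.55×10⁻³ Pa/m
Isobar spacing: Δn = ΔP/|∂P/∂n| = 200 Pa / 1.55×10⁻³ Pa/m = 128717 m ≈ 130 km

130 km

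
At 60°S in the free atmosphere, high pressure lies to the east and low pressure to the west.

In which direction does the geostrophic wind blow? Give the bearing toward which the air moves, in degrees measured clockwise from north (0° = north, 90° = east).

180°

The pressure-gradient force points toward the west (bearing 270°).
Geostrophic balance: in the Southern Hemisphere the Coriolis force deflects motion to the left, so the geostrophic wind blows 90° to the left of the pressure-gradient force (low pressure on the right).
Rotating 270° by 90° counterclockwise gives 180° — the wind blows toward the south.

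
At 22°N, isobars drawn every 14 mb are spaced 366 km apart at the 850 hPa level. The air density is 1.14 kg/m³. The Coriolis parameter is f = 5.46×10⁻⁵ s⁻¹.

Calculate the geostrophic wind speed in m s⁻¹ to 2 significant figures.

61 m s⁻¹

Pressure gradient: |∂P/∂n| = 1400 Pa / 366000 m = 3.83×10⁻³ Pa/m
Geostrophic balance (pressure-gradient force = Coriolis force):
V_g = (1/(fρ)) |∂P/∂n| = 3.83×10⁻³ / (5.46×10⁻⁵ × 1.14) = 61.5 m/s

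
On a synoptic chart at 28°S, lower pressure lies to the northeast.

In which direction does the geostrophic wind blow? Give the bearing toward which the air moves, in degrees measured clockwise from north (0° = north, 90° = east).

The pressure-gradient force points toward the northeast (bearing 045°).
Geostrophic balance: in the Southern Hemisphere the Coriolis force deflects motion to the left, so the geostrophic wind blows 90° to the left of the pressure-gradient force (low pressure on the right).
Rotating 045° by 90° counterclockwise gives 315° — the wind blows toward the northwest.

315°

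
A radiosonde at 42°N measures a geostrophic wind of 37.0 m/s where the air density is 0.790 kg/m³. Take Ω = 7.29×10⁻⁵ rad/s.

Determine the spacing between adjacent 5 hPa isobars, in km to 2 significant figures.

Coriolis parameter at 42°N:
f = 2Ω sin φ = 2 × 7.29×10⁻⁵ × sin 42° = 9.76×10⁻⁵ s⁻¹
Geostrophic balance rearranged: |∂P/∂n| = f ρ V_g
|∂P/∂n| = 9.76×10⁻⁵ × 0.790 × 37.0 = 2.85×10⁻³ Pa/m
Isobar spacing: Δn = ΔP/|∂P/∂n| = 500 Pa / 2.85×10⁻³ Pa/m = 175337 m ≈ 180 km

180 km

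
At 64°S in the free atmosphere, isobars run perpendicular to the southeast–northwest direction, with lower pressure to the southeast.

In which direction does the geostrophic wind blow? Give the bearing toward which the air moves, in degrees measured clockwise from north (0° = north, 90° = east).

The pressure-gradient force points toward the southeast (bearing 135°).
Geostrophic balance: in the Southern Hemisphere the Coriolis force deflects motion to the left, so the geostrophic wind blows 90° to the left of the pressure-gradient force (low pressure on the right).
Rotating 135° by 90° counterclockwise gives 045° — the wind blows toward the northeast.

045°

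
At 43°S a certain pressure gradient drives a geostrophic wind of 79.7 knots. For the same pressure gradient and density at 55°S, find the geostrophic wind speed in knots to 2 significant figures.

With the same pressure gradient and density, V_g ∝ 1/f ∝ 1/sin φ.
V₂ = V₁ · sin φ₁ / sin φ₂ = 79.7 × sin 43° / sin 55°
V₂ = 79.7 × 0.6820/0.8192 = 66 knots

66 knots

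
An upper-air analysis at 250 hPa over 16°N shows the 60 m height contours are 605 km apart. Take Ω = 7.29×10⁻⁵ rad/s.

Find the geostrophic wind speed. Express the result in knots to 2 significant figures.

Coriolis parameter at 16°N:
f = 2Ω sin φ = 2 × 7.29×10⁻⁵ × sin 16° = 4.02×10⁻⁵ s⁻¹
Height gradient: |∂Z/∂n| = 60 m / 605000 m = 9.92×10⁻⁵
On a pressure surface, geostrophic balance gives V_g = (g/f)|∂Z/∂n|:
V_g = 9.81 × 9.92×10⁻⁵ / 4.02×10⁻⁵ = 24.2 m/s
Converting: 24.2 m/s × 1.944 = 47 knots

47 knots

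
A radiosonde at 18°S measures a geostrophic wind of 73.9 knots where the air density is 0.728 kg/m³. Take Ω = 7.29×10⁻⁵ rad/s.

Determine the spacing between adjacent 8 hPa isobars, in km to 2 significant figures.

Coriolis parameter at 18°S:
f = 2Ω sin φ = 2 × 7.29×10⁻⁵ × sin 18° = 4.51×10⁻⁵ s⁻¹
Wind speed in SI: 73.9 knots = 38.0 m/s
Geostrophic balance rearranged: |∂P/∂n| = f ρ V_g
|∂P/∂n| = 4.51×10⁻⁵ × 0.728 × 38.0 = 1.25×10⁻³ Pa/m
Isobar spacing: Δn = ΔP/|∂P/∂n| = 800 Pa / 1.25×10⁻³ Pa/m = 641558 m ≈ 640 km

640 km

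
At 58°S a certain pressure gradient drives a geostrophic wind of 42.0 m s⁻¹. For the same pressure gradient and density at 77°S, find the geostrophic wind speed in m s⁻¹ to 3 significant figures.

36.6 m s⁻¹

With the same pressure gradient and density, V_g ∝ 1/f ∝ 1/sin φ.
V₂ = V₁ · sin φ₁ / sin φ₂ = 42.0 × sin 58° / sin 77°
V₂ = 42.0 × 0.8480/0.9744 = 36.6 m s⁻¹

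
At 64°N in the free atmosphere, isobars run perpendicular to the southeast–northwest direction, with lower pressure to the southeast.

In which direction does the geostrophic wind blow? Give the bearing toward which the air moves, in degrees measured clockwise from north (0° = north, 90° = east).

225°

The pressure-gradient force points toward the southeast (bearing 135°).
Geostrophic balance: in the Northern Hemisphere the Coriolis force deflects motion to the right, so the geostrophic wind blows 90° to the right of the pressure-gradient force (low pressure on the left).
Rotating 135° by 90° clockwise gives 225° — the wind blows toward the southwest.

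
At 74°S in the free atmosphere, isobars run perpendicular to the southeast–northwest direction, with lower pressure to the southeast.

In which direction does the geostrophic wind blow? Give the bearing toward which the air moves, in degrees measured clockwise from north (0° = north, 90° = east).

045°

The pressure-gradient force points toward the southeast (bearing 135°).
Geostrophic balance: in the Southern Hemisphere the Coriolis force deflects motion to the left, so the geostrophic wind blows 90° to the left of the pressure-gradient force (low pressure on the right).
Rotating 135° by 90° counterclockwise gives 045° — the wind blows toward the northeast.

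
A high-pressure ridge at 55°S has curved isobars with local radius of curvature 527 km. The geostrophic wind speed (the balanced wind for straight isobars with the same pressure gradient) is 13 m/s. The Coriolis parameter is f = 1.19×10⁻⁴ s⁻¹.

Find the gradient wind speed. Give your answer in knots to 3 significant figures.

35.8 knots

Around a high, pressure-gradient force acts outward with centrifugal, so Coriolis balances both:
fV = (1/ρ)|∂P/∂n| + V²/R  →  V² − fR·V + fR·V_g = 0
With fR = 1.19×10⁻⁴ × 527×10³ m = 62.7 m/s:
V = [fR − √((fR)² − 4 fR V_g)]/2 = [62.7 − √(62.7² − 4×62.7×13)]/2 = 18.4 m/s
Supergeostrophic (V > V_g = 13 m/s), as expected around a high.
Converting: 18.4 m/s × 1.944 = 35.8 knots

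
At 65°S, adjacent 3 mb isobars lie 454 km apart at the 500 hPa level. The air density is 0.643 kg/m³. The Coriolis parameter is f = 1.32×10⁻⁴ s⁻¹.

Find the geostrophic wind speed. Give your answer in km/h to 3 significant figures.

28.0 km/h

Pressure gradient: |∂P/∂n| = 300 Pa / 454000 m = 6.61×10⁻⁴ Pa/m
Geostrophic balance (pressure-gradient force = Coriolis force):
V_g = (1/(fρ)) |∂P/∂n| = 6.61×10⁻⁴ / (1.32×10⁻⁴ × 0.643) = 7.79 m/s
Converting: 7.79 m/s × 3.6 = 28.0 km/h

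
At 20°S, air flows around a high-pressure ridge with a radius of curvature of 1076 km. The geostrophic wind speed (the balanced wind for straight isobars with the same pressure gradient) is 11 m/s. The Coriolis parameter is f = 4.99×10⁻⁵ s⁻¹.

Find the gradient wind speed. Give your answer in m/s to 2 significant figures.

15 m/s

Around a high, pressure-gradient force acts outward with centrifugal, so Coriolis balances both:
fV = (1/ρ)|∂P/∂n| + V²/R  →  V² − fR·V + fR·V_g = 0
With fR = 4.99×10⁻⁵ × 1076×10³ m = 53.7 m/s:
V = [fR − √((fR)² − 4 fR V_g)]/2 = [53.7 − √(53.7² − 4×53.7×11)]/2 = 15.4 m/s
Supergeostrophic (V > V_g = 11 m/s), as expected around a high.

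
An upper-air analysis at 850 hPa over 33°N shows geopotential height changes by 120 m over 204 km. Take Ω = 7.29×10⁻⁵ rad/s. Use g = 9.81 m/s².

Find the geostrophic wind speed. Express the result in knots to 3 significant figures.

141 knots

Coriolis parameter at 33°N:
f = 2Ω sin φ = 2 × 7.29×10⁻⁵ × sin 33° = 7.94×10⁻⁵ s⁻¹
Height gradient: |∂Z/∂n| = 120 m / 204000 m = 5.88×10⁻⁴
On a pressure surface, geostrophic balance gives V_g = (g/f)|∂Z/∂n|:
V_g = 9.81 × 5.88×10⁻⁴ / 7.94×10⁻⁵ = 72.7 m/s
Converting: 72.7 m/s × 1.944 = 141 knots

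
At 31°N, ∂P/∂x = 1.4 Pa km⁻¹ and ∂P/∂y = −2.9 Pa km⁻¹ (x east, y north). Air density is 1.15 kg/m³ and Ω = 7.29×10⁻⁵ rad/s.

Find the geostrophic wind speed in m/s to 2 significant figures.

37 m/s

Coriolis parameter at 31°N:
f = 2Ω sin φ = 2 × 7.29×10⁻⁵ × sin 31° = 7.51×10⁻⁵ s⁻¹
Component geostrophic relations (x east, y north):
u_g = −(1/(fρ)) ∂P/∂y,  v_g = (1/(fρ)) ∂P/∂x
u_g = −(−2.9×10⁻³)/(7.51×10⁻⁵ × 1.15) = 33.6 m/s;  v_g = (1.4×10⁻³)/(7.51×10⁻⁵ × 1.15) = 16.2 m/s
|V_g| = √(u_g² + v_g²) = 37.3 m/s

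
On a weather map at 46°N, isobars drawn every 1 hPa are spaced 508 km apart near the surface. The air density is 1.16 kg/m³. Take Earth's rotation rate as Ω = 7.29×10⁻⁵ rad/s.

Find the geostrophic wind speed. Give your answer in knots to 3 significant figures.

3.15 knots

Coriolis parameter at 46°N:
f = 2Ω sin φ = 2 × 7.29×10⁻⁵ × sin 46° = 1.05×10⁻⁴ s⁻¹
Pressure gradient: |∂P/∂n| = 100 Pa / 508000 m = 1.97×10⁻⁴ Pa/m
Geostrophic balance (pressure-gradient force = Coriolis force):
V_g = (1/(fρ)) |∂P/∂n| = 1.97×10⁻⁴ / (1.05×10⁻⁴ × 1.16) = 1.62 m/s
Converting: 1.62 m/s × 1.944 = 3.15 knots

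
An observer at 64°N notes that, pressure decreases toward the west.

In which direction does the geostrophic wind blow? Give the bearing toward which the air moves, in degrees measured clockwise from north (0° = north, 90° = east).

000°

The pressure-gradient force points toward the west (bearing 270°).
Geostrophic balance: in the Northern Hemisphere the Coriolis force deflects motion to the right, so the geostrophic wind blows 90° to the right of the pressure-gradient force (low pressure on the left).
Rotating 270° by 90° clockwise gives 000° — the wind blows toward the north.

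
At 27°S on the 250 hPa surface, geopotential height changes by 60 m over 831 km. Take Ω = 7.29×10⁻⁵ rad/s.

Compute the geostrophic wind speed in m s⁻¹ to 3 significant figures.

10.7 m s⁻¹

Coriolis parameter at 27°S:
f = 2Ω sin φ = 2 × 7.29×10⁻⁵ × sin 27° = 6.62×10⁻⁵ s⁻¹
Height gradient: |∂Z/∂n| = 60 m / 831000 m = 7.22×10⁻⁵
On a pressure surface, geostrophic balance gives V_g = (g/f)|∂Z/∂n|:
V_g = 9.81 × 7.22×10⁻⁵ / 6.62×10⁻⁵ = 10.7 m/s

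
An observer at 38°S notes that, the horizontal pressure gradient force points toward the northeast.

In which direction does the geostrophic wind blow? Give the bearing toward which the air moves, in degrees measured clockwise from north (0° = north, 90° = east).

The pressure-gradient force points toward the northeast (bearing 045°).
Geostrophic balance: in the Southern Hemisphere the Coriolis force deflects motion to the left, so the geostrophic wind blows 90° to the left of the pressure-gradient force (low pressure on the right).
Rotating 045° by 90° counterclockwise gives 315° — the wind blows toward the northwest.

315°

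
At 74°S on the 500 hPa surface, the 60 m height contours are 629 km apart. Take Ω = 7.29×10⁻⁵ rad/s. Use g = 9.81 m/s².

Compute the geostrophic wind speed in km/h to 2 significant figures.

24 km/h

Coriolis parameter at 74°S:
f = 2Ω sin φ = 2 × 7.29×10⁻⁵ × sin 74° = 1.40×10⁻⁴ s⁻¹
Height gradient: |∂Z/∂n| = 60 m / 629000 m = 9.54×10⁻⁵
On a pressure surface, geostrophic balance gives V_g = (g/f)|∂Z/∂n|:
V_g = 9.81 × 9.54×10⁻⁵ / 1.40×10⁻⁴ = 6.68 m/s
Converting: 6.68 m/s × 3.6 = 24 km/h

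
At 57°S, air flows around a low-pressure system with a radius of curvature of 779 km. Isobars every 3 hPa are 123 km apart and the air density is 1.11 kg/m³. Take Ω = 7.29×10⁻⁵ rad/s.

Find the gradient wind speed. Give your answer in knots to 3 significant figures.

30.1 knots

Coriolis parameter at 57°S:
f = 2Ω sin φ = 2 × 7.29×10⁻⁵ × sin 57° = 1.22×10⁻⁴ s⁻¹
Pressure gradient: |∂P/∂n| = 300 Pa / 123000 m = 2.44×10⁻³ Pa/m
Geostrophic speed: V_g = |∂P/∂n|/(fρ) = 2.44×10⁻³/(1.22×10⁻⁴ × 1.11) = 18.0 m/s
Around a low, centrifugal force acts outward with Coriolis, so pressure-gradient force balances both:
(1/ρ)|∂P/∂n| = fV + V²/R  →  V² + fR·V − fR·V_g = 0
With fR = 1.22×10⁻⁴ × 779×10³ m = 95.3 m/s:
V = [−fR + √((fR)² + 4 fR V_g)]/2 = [−95.3 + √(95.3² + 4×95.3×18)]/2 = 15.5 m/s
Subgeostrophic (V < V_g = 18 m/s), as expected around a low.
Converting: 15.5 m/s × 1.944 = 30.1 knots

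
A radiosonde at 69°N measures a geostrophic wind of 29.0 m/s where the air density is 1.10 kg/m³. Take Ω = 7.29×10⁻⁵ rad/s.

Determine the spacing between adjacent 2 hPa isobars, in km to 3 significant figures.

Coriolis parameter at 69°N:
f = 2Ω sin φ = 2 × 7.29×10⁻⁵ × sin 69° = 1.36×10⁻⁴ s⁻¹
Geostrophic balance rearranged: |∂P/∂n| = f ρ V_g
|∂P/∂n| = 1.36×10⁻⁴ × 1.10 × 29.0 = 4.34×10⁻³ Pa/m
Isobar spacing: Δn = ΔP/|∂P/∂n| = 200 Pa / 4.34×10⁻³ Pa/m = 46061 m ≈ 46.1 km

46.1 km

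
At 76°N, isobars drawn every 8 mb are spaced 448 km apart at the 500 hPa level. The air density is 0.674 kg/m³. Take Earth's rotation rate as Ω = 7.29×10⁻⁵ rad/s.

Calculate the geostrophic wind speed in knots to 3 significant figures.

36.4 knots

Coriolis parameter at 76°N:
f = 2Ω sin φ = 2 × 7.29×10⁻⁵ × sin 76° = 1.41×10⁻⁴ s⁻¹
Pressure gradient: |∂P/∂n| = 800 Pa / 448000 m = 1.79×10⁻³ Pa/m
Geostrophic balance (pressure-gradient force = Coriolis force):
V_g = (1/(fρ)) |∂P/∂n| = 1.79×10⁻³ / (1.41×10⁻⁴ × 0.674) = 18.7 m/s
Converting: 18.7 m/s × 1.944 = 36.4 knots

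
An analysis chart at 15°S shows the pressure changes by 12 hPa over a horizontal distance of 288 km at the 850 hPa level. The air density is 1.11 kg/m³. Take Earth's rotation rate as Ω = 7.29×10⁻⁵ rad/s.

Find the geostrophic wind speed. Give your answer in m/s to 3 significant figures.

99.5 m/s

Coriolis parameter at 15°S:
f = 2Ω sin φ = 2 × 7.29×10⁻⁵ × sin 15° = 3.77×10⁻⁵ s⁻¹
Pressure gradient: |∂P/∂n| = 1200 Pa / 288000 m = 4.17×10⁻³ Pa/m
Geostrophic balance (pressure-gradient force = Coriolis force):
V_g = (1/(fρ)) |∂P/∂n| = 4.17×10⁻³ / (3.77×10⁻⁵ × 1.11) = 99.5 m/s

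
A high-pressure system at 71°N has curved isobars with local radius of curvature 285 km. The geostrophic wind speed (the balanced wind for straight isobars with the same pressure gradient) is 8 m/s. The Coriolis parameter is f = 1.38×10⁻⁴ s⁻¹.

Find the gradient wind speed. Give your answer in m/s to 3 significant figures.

11.2 m/s

Around a high, pressure-gradient force acts outward with centrifugal, so Coriolis balances both:
fV = (1/ρ)|∂P/∂n| + V²/R  →  V² − fR·V + fR·V_g = 0
With fR = 1.38×10⁻⁴ × 285×10³ m = 39.3 m/s:
V = [fR − √((fR)² − 4 fR V_g)]/2 = [39.3 − √(39.3² − 4×39.3×8)]/2 = 11.2 m/s
Supergeostrophic (V > V_g = 8 m/s), as expected around a high.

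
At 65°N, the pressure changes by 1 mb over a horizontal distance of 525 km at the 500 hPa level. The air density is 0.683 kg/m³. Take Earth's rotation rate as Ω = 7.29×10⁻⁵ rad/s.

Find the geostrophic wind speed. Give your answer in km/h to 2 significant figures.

Coriolis parameter at 65°N:
f = 2Ω sin φ = 2 × 7.29×10⁻⁵ × sin 65° = 1.32×10⁻⁴ s⁻¹
Pressure gradient: |∂P/∂n| = 100 Pa / 525000 m = 1.90×10⁻⁴ Pa/m
Geostrophic balance (pressure-gradient force = Coriolis force):
V_g = (1/(fρ)) |∂P/∂n| = 1.90×10⁻⁴ / (1.32×10⁻⁴ × 0.683) = 2.11 m/s
Converting: 2.11 m/s × 3.6 = 7.6 km/h

7.6 km/h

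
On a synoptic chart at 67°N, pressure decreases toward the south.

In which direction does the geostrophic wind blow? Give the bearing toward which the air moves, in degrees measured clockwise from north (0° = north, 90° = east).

270°

The pressure-gradient force points toward the south (bearing 180°).
Geostrophic balance: in the Northern Hemisphere the Coriolis force deflects motion to the right, so the geostrophic wind blows 90° to the right of the pressure-gradient force (low pressure on the left).
Rotating 180° by 90° clockwise gives 270° — the wind blows toward the west.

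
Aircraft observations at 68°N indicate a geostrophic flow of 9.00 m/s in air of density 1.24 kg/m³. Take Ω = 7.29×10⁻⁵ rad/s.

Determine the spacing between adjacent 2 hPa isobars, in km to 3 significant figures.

Coriolis parameter at 68°N:
f = 2Ω sin φ = 2 × 7.29×10⁻⁵ × sin 68° = 1.35×10⁻⁴ s⁻¹
Geostrophic balance rearranged: |∂P/∂n| = f ρ V_g
|∂P/∂n| = 1.35×10⁻⁴ × 1.24 × 9.00 = 1.51×10⁻³ Pa/m
Isobar spacing: Δn = ΔP/|∂P/∂n| = 200 Pa / 1.51×10⁻³ Pa/m = 132569 m ≈ 133 km

133 km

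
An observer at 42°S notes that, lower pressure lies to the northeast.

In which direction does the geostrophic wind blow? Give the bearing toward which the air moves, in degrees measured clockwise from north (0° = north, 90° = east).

The pressure-gradient force points toward the northeast (bearing 045°).
Geostrophic balance: in the Southern Hemisphere the Coriolis force deflects motion to the left, so the geostrophic wind blows 90° to the left of the pressure-gradient force (low pressure on the right).
Rotating 045° by 90° counterclockwise gives 315° — the wind blows toward the northwest.

315°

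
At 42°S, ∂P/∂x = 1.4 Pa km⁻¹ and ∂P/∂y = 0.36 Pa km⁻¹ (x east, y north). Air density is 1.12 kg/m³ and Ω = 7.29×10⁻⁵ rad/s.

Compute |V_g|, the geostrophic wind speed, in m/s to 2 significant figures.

Coriolis parameter at 42°S:
f = 2Ω sin φ = 2 × 7.29×10⁻⁵ × sin 42° = 9.76×10⁻⁵ s⁻¹
In the Southern Hemisphere f is negative: f = −9.76×10⁻⁵ s⁻¹.
Component geostrophic relations (x east, y north):
u_g = −(1/(fρ)) ∂P/∂y,  v_g = (1/(fρ)) ∂P/∂x
u_g = −(0.36×10⁻³)/(−9.76×10⁻⁵ × 1.12) = 3.29 m/s;  v_g = (1.4×10⁻³)/(−9.76×10⁻⁵ × 1.12) = −12.8 m/s
|V_g| = √(u_g² + v_g²) = 13.2 m/s

13 m/s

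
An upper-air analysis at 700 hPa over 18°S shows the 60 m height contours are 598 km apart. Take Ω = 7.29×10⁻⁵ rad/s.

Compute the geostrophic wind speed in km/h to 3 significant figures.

78.6 km/h

Coriolis parameter at 18°S:
f = 2Ω sin φ = 2 × 7.29×10⁻⁵ × sin 18° = 4.51×10⁻⁵ s⁻¹
Height gradient: |∂Z/∂n| = 60 m / 598000 m = 1.00×10⁻⁴
On a pressure surface, geostrophic balance gives V_g = (g/f)|∂Z/∂n|:
V_g = 9.81 × 1.00×10⁻⁴ / 4.51×10⁻⁵ = 21.8 m/s
Converting: 21.8 m/s × 3.6 = 78.6 km/h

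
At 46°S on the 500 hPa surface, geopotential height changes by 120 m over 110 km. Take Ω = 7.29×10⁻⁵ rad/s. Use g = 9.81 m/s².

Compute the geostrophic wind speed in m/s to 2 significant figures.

Coriolis parameter at 46°S:
f = 2Ω sin φ = 2 × 7.29×10⁻⁵ × sin 46° = 1.05×10⁻⁴ s⁻¹
Height gradient: |∂Z/∂n| = 120 m / 110000 m = 1.09×10⁻³
On a pressure surface, geostrophic balance gives V_g = (g/f)|∂Z/∂n|:
V_g = 9.81 × 1.09×10⁻³ / 1.05×10⁻⁴ = 102 m/s

100 m/s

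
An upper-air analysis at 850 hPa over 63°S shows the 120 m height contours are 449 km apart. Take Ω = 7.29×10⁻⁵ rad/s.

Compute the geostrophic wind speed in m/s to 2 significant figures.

20 m/s

Coriolis parameter at 63°S:
f = 2Ω sin φ = 2 × 7.29×10⁻⁵ × sin 63° = 1.30×10⁻⁴ s⁻¹
Height gradient: |∂Z/∂n| = 120 m / 449000 m = 2.67×10⁻⁴
On a pressure surface, geostrophic balance gives V_g = (g/f)|∂Z/∂n|:
V_g = 9.81 × 2.67×10⁻⁴ / 1.30×10⁻⁴ = 20.2 m/s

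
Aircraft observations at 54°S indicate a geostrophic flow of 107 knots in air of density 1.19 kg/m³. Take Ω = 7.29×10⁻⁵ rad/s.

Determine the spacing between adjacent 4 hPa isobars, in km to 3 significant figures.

Coriolis parameter at 54°S:
f = 2Ω sin φ = 2 × 7.29×10⁻⁵ × sin 54° = 1.18×10⁻⁴ s⁻¹
Wind speed in SI: 107 knots = 55.0 m/s
Geostrophic balance rearranged: |∂P/∂n| = f ρ V_g
|∂P/∂n| = 1.18×10⁻⁴ × 1.19 × 55.0 = 7.73×10⁻³ Pa/m
Isobar spacing: Δn = ΔP/|∂P/∂n| = 400 Pa / 7.73×10⁻³ Pa/m = 51770 m ≈ 51.8 km

51.8 km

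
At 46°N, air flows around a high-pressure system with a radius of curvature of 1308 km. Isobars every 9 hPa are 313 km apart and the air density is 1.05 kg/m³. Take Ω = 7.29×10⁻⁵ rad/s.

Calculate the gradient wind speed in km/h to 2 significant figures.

130 km/h

Coriolis parameter at 46°N:
f = 2Ω sin φ = 2 × 7.29×10⁻⁵ × sin 46° = 1.05×10⁻⁴ s⁻¹
Pressure gradient: |∂P/∂n| = 900 Pa / 313000 m = 2.88×10⁻³ Pa/m
Geostrophic speed: V_g = |∂P/∂n|/(fρ) = 2.88×10⁻³/(1.05×10⁻⁴ × 1.05) = 26.1 m/s
Around a high, pressure-gradient force acts outward with centrifugal, so Coriolis balances both:
fV = (1/ρ)|∂P/∂n| + V²/R  →  V² − fR·V + fR·V_g = 0
With fR = 1.05×10⁻⁴ × 1308×10³ m = 137 m/s:
V = [fR − √((fR)² − 4 fR V_g)]/2 = [137 − √(137² − 4×137×26.1)]/2 = 35.1 m/s
Supergeostrophic (V > V_g = 26.1 m/s), as expected around a high.
Converting: 35.1 m/s × 3.6 = 130 km/h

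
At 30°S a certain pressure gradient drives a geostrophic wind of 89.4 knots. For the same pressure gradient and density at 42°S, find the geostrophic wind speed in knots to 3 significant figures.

66.8 knots

With the same pressure gradient and density, V_g ∝ 1/f ∝ 1/sin φ.
V₂ = V₁ · sin φ₁ / sin φ₂ = 89.4 × sin 30° / sin 42°
V₂ = 89.4 × 0.5000/0.6691 = 66.8 knots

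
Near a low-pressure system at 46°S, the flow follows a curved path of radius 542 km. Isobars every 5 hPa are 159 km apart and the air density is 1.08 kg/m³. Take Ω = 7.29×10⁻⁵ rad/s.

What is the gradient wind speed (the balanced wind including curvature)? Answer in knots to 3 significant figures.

Coriolis parameter at 46°S:
f = 2Ω sin φ = 2 × 7.29×10⁻⁵ × sin 46° = 1.05×10⁻⁴ s⁻¹
Pressure gradient: |∂P/∂n| = 500 Pa / 159000 m = 3.14×10⁻³ Pa/m
Geostrophic speed: V_g = |∂P/∂n|/(fρ) = 3.14×10⁻³/(1.05×10⁻⁴ × 1.08) = 27.8 m/s
Around a low, centrifugal force acts outward with Coriolis, so pressure-gradient force balances both:
(1/ρ)|∂P/∂n| = fV + V²/R  →  V² + fR·V − fR·V_g = 0
With fR = 1.05×10⁻⁴ × 542×10³ m = 56.8 m/s:
V = [−fR + √((fR)² + 4 fR V_g)]/2 = [−56.8 + √(56.8² + 4×56.8×27.8)]/2 = 20.4 m/s
Subgeostrophic (V < V_g = 27.8 m/s), as expected around a low.
Converting: 20.4 m/s × 1.944 = 39.7 knots

39.7 knots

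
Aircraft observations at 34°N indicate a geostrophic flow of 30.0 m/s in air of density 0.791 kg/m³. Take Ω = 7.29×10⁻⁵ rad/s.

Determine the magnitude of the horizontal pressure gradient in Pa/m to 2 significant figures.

Coriolis parameter at 34°N:
f = 2Ω sin φ = 2 × 7.29×10⁻⁵ × sin 34° = 8.15×10⁻⁵ s⁻¹
Geostrophic balance rearranged: |∂P/∂n| = f ρ V_g
|∂P/∂n| = 8.15×10⁻⁵ × 0.791 × 30.0 = 1.93×10⁻³ Pa/m

1.9×10⁻³ Pa/m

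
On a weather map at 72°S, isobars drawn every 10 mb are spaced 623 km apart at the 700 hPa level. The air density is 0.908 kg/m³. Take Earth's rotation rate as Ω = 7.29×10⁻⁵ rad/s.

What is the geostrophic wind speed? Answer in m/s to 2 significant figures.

13 m/s

Coriolis parameter at 72°S:
f = 2Ω sin φ = 2 × 7.29×10⁻⁵ × sin 72° = 1.39×10⁻⁴ s⁻¹
Pressure gradient: |∂P/∂n| = 1000 Pa / 623000 m = 1.61×10⁻³ Pa/m
Geostrophic balance (pressure-gradient force = Coriolis force):
V_g = (1/(fρ)) |∂P/∂n| = 1.61×10⁻³ / (1.39×10⁻⁴ × 0.908) = 12.7 m/s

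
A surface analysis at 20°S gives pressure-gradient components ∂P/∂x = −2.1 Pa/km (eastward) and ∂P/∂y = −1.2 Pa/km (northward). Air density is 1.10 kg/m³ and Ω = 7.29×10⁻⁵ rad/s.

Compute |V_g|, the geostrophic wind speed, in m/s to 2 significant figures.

44 m/s

Coriolis parameter at 20°S:
f = 2Ω sin φ = 2 × 7.29×10⁻⁵ × sin 20° = 4.99×10⁻⁵ s⁻¹
In the Southern Hemisphere f is negative: f = −4.99×10⁻⁵ s⁻¹.
Component geostrophic relations (x east, y north):
u_g = −(1/(fρ)) ∂P/∂y,  v_g = (1/(fρ)) ∂P/∂x
u_g = −(−1.2×10⁻³)/(−4.99×10⁻⁵ × 1.10) = −21.9 m/s;  v_g = (−2.1×10⁻³)/(−4.99×10⁻⁵ × 1.10) = 38.3 m/s
|V_g| = √(u_g² + v_g²) = 44.1 m/s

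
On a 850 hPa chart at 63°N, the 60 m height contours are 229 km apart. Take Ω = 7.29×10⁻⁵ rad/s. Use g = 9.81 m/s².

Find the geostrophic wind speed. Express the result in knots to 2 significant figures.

38 knots

Coriolis parameter at 63°N:
f = 2Ω sin φ = 2 × 7.29×10⁻⁵ × sin 63° = 1.30×10⁻⁴ s⁻¹
Height gradient: |∂Z/∂n| = 60 m / 229000 m = 2.62×10⁻⁴
On a pressure surface, geostrophic balance gives V_g = (g/f)|∂Z/∂n|:
V_g = 9.81 × 2.62×10⁻⁴ / 1.30×10⁻⁴ = 19.8 m/s
Converting: 19.8 m/s × 1.944 = 38 knots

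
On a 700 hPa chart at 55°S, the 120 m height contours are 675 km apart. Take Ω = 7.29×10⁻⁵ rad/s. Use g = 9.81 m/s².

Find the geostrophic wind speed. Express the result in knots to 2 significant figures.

28 knots

Coriolis parameter at 55°S:
f = 2Ω sin φ = 2 × 7.29×10⁻⁵ × sin 55° = 1.19×10⁻⁴ s⁻¹
Height gradient: |∂Z/∂n| = 120 m / 675000 m = 1.78×10⁻⁴
On a pressure surface, geostrophic balance gives V_g = (g/f)|∂Z/∂n|:
V_g = 9.81 × 1.78×10⁻⁴ / 1.19×10⁻⁴ = 14.6 m/s
Converting: 14.6 m/s × 1.944 = 28 knots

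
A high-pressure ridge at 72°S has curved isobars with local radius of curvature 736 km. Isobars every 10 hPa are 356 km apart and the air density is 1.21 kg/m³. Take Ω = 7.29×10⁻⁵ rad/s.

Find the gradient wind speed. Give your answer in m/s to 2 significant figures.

21 m/s

Coriolis parameter at 72°S:
f = 2Ω sin φ = 2 × 7.29×10⁻⁵ × sin 72° = 1.39×10⁻⁴ s⁻¹
Pressure gradient: |∂P/∂n| = 1000 Pa / 356000 m = 2.81×10⁻³ Pa/m
Geostrophic speed: V_g = |∂P/∂n|/(fρ) = 2.81×10⁻³/(1.39×10⁻⁴ × 1.21) = 16.7 m/s
Around a high, pressure-gradient force acts outward with centrifugal, so Coriolis balances both:
fV = (1/ρ)|∂P/∂n| + V²/R  →  V² − fR·V + fR·V_g = 0
With fR = 1.39×10⁻⁴ × 736×10³ m = 102 m/s:
V = [fR − √((fR)² − 4 fR V_g)]/2 = [102 − √(102² − 4×102×16.7)]/2 = 21.1 m/s
Supergeostrophic (V > V_g = 16.7 m/s), as expected around a high.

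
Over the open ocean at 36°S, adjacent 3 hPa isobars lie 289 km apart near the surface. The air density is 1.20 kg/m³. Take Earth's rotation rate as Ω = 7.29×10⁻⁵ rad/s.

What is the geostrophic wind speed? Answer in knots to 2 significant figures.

20 knots

Coriolis parameter at 36°S:
f = 2Ω sin φ = 2 × 7.29×10⁻⁵ × sin 36° = 8.57×10⁻⁵ s⁻¹
Pressure gradient: |∂P/∂n| = 300 Pa / 289000 m = 1.04×10⁻³ Pa/m
Geostrophic balance (pressure-gradient force = Coriolis force):
V_g = (1/(fρ)) |∂P/∂n| = 1.04×10⁻³ / (8.57×10⁻⁵ × 1.20) = 10.1 m/s
Converting: 10.1 m/s × 1.944 = 20 knots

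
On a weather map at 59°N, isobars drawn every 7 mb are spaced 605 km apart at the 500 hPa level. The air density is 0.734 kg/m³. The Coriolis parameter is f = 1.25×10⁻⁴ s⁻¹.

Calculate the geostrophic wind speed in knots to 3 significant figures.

Pressure gradient: |∂P/∂n| = 700 Pa / 605000 m = 1.16×10⁻³ Pa/m
Geostrophic balance (pressure-gradient force = Coriolis force):
V_g = (1/(fρ)) |∂P/∂n| = 1.16×10⁻³ / (1.25×10⁻⁴ × 0.734) = 12.6 m/s
Converting: 12.6 m/s × 1.944 = 24.5 knots

24.5 knots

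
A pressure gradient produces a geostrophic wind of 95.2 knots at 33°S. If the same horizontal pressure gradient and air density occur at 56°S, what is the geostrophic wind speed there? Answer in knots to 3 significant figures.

With the same pressure gradient and density, V_g ∝ 1/f ∝ 1/sin φ.
V₂ = V₁ · sin φ₁ / sin φ₂ = 95.2 × sin 33° / sin 56°
V₂ = 95.2 × 0.5446/0.8290 = 62.5 knots

62.5 knots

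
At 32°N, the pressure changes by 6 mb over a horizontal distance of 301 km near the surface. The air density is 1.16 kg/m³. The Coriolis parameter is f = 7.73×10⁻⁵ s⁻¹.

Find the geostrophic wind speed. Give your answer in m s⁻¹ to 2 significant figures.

Pressure gradient: |∂P/∂n| = 600 Pa / 301000 m = 1.99×10⁻³ Pa/m
Geostrophic balance (pressure-gradient force = Coriolis force):
V_g = (1/(fρ)) |∂P/∂n| = 1.99×10⁻³ / (7.73×10⁻⁵ × 1.16) = 22.2 m/s

22 m s⁻¹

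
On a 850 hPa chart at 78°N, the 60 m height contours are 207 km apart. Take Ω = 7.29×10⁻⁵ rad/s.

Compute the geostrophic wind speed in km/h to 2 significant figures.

72 km/h

Coriolis parameter at 78°N:
f = 2Ω sin φ = 2 × 7.29×10⁻⁵ × sin 78° = 1.43×10⁻⁴ s⁻¹
Height gradient: |∂Z/∂n| = 60 m / 207000 m = 2.90×10⁻⁴
On a pressure surface, geostrophic balance gives V_g = (g/f)|∂Z/∂n|:
V_g = 9.81 × 2.90×10⁻⁴ / 1.43×10⁻⁴ = 19.9 m/s
Converting: 19.9 m/s × 3.6 = 72 km/h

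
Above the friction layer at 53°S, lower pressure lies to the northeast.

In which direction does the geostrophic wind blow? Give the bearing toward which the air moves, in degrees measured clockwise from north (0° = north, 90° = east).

315°

The pressure-gradient force points toward the northeast (bearing 045°).
Geostrophic balance: in the Southern Hemisphere the Coriolis force deflects motion to the left, so the geostrophic wind blows 90° to the left of the pressure-gradient force (low pressure on the right).
Rotating 045° by 90° counterclockwise gives 315° — the wind blows toward the northwest.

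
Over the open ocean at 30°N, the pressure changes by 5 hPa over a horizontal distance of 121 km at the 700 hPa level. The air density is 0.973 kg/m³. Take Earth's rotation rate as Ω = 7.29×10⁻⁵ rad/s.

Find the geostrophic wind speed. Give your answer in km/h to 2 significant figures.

210 km/h

Coriolis parameter at 30°N:
f = 2Ω sin φ = 2 × 7.29×10⁻⁵ × sin 30° = 7.29×10⁻⁵ s⁻¹
Pressure gradient: |∂P/∂n| = 500 Pa / 121000 m = 4.13×10⁻³ Pa/m
Geostrophic balance (pressure-gradient force = Coriolis force):
V_g = (1/(fρ)) |∂P/∂n| = 4.13×10⁻³ / (7.29×10⁻⁵ × 0.973) = 58.3 m/s
Converting: 58.3 m/s × 3.6 = 210 km/h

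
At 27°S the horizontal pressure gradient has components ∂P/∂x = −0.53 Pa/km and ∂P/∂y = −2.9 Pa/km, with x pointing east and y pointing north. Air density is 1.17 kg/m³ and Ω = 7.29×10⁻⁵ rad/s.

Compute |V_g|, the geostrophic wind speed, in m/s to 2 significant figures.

Coriolis parameter at 27°S:
f = 2Ω sin φ = 2 × 7.29×10⁻⁵ × sin 27° = 6.62×10⁻⁵ s⁻¹
In the Southern Hemisphere f is negative: f = −6.62×10⁻⁵ s⁻¹.
Component geostrophic relations (x east, y north):
u_g = −(1/(fρ)) ∂P/∂y,  v_g = (1/(fρ)) ∂P/∂x
u_g = −(−2.9×10⁻³)/(−6.62×10⁻⁵ × 1.17) = −37.4 m/s;  v_g = (−0.53×10⁻³)/(−6.62×10⁻⁵ × 1.17) = 6.84 m/s
|V_g| = √(u_g² + v_g²) = 38.1 m/s

38 m/s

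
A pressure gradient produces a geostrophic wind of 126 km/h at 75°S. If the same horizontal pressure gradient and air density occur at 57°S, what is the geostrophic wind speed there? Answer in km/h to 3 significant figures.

With the same pressure gradient and density, V_g ∝ 1/f ∝ 1/sin φ.
V₂ = V₁ · sin φ₁ / sin φ₂ = 126 × sin 75° / sin 57°
V₂ = 126 × 0.9659/0.8387 = 145 km/h

145 km/h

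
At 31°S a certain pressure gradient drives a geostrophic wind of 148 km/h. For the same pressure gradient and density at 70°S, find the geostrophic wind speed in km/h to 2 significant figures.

81 km/h

With the same pressure gradient and density, V_g ∝ 1/f ∝ 1/sin φ.
V₂ = V₁ · sin φ₁ / sin φ₂ = 148 × sin 31° / sin 70°
V₂ = 148 × 0.5150/0.9397 = 81 km/h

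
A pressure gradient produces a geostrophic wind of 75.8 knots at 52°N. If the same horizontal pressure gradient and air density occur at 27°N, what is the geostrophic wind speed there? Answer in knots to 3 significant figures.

132 knots

With the same pressure gradient and density, V_g ∝ 1/f ∝ 1/sin φ.
V₂ = V₁ · sin φ₁ / sin φ₂ = 75.8 × sin 52° / sin 27°
V₂ = 75.8 × 0.7880/0.4540 = 132 knots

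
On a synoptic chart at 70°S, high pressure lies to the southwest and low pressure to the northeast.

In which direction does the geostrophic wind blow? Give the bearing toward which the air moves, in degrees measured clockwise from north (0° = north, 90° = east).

315°

The pressure-gradient force points toward the northeast (bearing 045°).
Geostrophic balance: in the Southern Hemisphere the Coriolis force deflects motion to the left, so the geostrophic wind blows 90° to the left of the pressure-gradient force (low pressure on the right).
Rotating 045° by 90° counterclockwise gives 315° — the wind blows toward the northwest.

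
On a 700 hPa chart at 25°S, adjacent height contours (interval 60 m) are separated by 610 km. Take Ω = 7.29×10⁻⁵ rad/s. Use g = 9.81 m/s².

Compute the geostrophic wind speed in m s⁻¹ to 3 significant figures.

Coriolis parameter at 25°S:
f = 2Ω sin φ = 2 × 7.29×10⁻⁵ × sin 25° = 6.16×10⁻⁵ s⁻¹
Height gradient: |∂Z/∂n| = 60 m / 610000 m = 9.84×10⁻⁵
On a pressure surface, geostrophic balance gives V_g = (g/f)|∂Z/∂n|:
V_g = 9.81 × 9.84×10⁻⁵ / 6.16×10⁻⁵ = 15.7 m/s

15.7 m s⁻¹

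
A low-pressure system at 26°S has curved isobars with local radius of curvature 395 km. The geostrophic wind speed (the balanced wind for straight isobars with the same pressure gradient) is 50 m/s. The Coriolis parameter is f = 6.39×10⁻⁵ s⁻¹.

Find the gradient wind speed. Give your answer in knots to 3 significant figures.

48.8 knots

Around a low, centrifugal force acts outward with Coriolis, so pressure-gradient force balances both:
(1/ρ)|∂P/∂n| = fV + V²/R  →  V² + fR·V − fR·V_g = 0
With fR = 6.39×10⁻⁵ × 395×10³ m = 25.2 m/s:
V = [−fR + √((fR)² + 4 fR V_g)]/2 = [−25.2 + √(25.2² + 4×25.2×50)]/2 = 25.1 m/s
Subgeostrophic (V < V_g = 50 m/s), as expected around a low.
Converting: 25.1 m/s × 1.944 = 48.8 knots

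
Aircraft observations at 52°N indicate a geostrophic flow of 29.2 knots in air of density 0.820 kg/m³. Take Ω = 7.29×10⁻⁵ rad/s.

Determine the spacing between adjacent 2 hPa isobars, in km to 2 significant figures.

140 km

Coriolis parameter at 52°N:
f = 2Ω sin φ = 2 × 7.29×10⁻⁵ × sin 52° = 1.15×10⁻⁴ s⁻¹
Wind speed in SI: 29.2 knots = 15.0 m/s
Geostrophic balance rearranged: |∂P/∂n| = f ρ V_g
|∂P/∂n| = 1.15×10⁻⁴ × 0.820 × 15.0 = 1.42×10⁻³ Pa/m
Isobar spacing: Δn = ΔP/|∂P/∂n| = 200 Pa / 1.42×10⁻³ Pa/m = 141321 m ≈ 140 km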